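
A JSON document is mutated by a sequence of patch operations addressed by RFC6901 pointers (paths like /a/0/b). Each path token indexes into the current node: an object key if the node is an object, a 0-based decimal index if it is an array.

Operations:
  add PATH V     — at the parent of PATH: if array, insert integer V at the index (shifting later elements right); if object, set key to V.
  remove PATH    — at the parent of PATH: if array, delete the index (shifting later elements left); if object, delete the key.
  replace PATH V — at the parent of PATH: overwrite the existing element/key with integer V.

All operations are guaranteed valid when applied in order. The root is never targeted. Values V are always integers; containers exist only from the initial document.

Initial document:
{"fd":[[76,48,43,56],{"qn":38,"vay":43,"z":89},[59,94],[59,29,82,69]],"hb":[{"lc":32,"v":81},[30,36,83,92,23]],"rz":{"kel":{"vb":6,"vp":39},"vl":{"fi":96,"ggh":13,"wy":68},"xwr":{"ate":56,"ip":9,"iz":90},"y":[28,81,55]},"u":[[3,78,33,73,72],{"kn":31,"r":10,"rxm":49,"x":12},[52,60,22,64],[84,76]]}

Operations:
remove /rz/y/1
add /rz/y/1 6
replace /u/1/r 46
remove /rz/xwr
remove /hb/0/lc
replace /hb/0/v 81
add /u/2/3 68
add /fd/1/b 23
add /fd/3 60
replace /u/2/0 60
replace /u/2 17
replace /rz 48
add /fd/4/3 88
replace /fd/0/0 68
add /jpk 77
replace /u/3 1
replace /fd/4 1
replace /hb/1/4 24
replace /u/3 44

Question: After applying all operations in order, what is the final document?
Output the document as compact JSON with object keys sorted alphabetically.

After op 1 (remove /rz/y/1): {"fd":[[76,48,43,56],{"qn":38,"vay":43,"z":89},[59,94],[59,29,82,69]],"hb":[{"lc":32,"v":81},[30,36,83,92,23]],"rz":{"kel":{"vb":6,"vp":39},"vl":{"fi":96,"ggh":13,"wy":68},"xwr":{"ate":56,"ip":9,"iz":90},"y":[28,55]},"u":[[3,78,33,73,72],{"kn":31,"r":10,"rxm":49,"x":12},[52,60,22,64],[84,76]]}
After op 2 (add /rz/y/1 6): {"fd":[[76,48,43,56],{"qn":38,"vay":43,"z":89},[59,94],[59,29,82,69]],"hb":[{"lc":32,"v":81},[30,36,83,92,23]],"rz":{"kel":{"vb":6,"vp":39},"vl":{"fi":96,"ggh":13,"wy":68},"xwr":{"ate":56,"ip":9,"iz":90},"y":[28,6,55]},"u":[[3,78,33,73,72],{"kn":31,"r":10,"rxm":49,"x":12},[52,60,22,64],[84,76]]}
After op 3 (replace /u/1/r 46): {"fd":[[76,48,43,56],{"qn":38,"vay":43,"z":89},[59,94],[59,29,82,69]],"hb":[{"lc":32,"v":81},[30,36,83,92,23]],"rz":{"kel":{"vb":6,"vp":39},"vl":{"fi":96,"ggh":13,"wy":68},"xwr":{"ate":56,"ip":9,"iz":90},"y":[28,6,55]},"u":[[3,78,33,73,72],{"kn":31,"r":46,"rxm":49,"x":12},[52,60,22,64],[84,76]]}
After op 4 (remove /rz/xwr): {"fd":[[76,48,43,56],{"qn":38,"vay":43,"z":89},[59,94],[59,29,82,69]],"hb":[{"lc":32,"v":81},[30,36,83,92,23]],"rz":{"kel":{"vb":6,"vp":39},"vl":{"fi":96,"ggh":13,"wy":68},"y":[28,6,55]},"u":[[3,78,33,73,72],{"kn":31,"r":46,"rxm":49,"x":12},[52,60,22,64],[84,76]]}
After op 5 (remove /hb/0/lc): {"fd":[[76,48,43,56],{"qn":38,"vay":43,"z":89},[59,94],[59,29,82,69]],"hb":[{"v":81},[30,36,83,92,23]],"rz":{"kel":{"vb":6,"vp":39},"vl":{"fi":96,"ggh":13,"wy":68},"y":[28,6,55]},"u":[[3,78,33,73,72],{"kn":31,"r":46,"rxm":49,"x":12},[52,60,22,64],[84,76]]}
After op 6 (replace /hb/0/v 81): {"fd":[[76,48,43,56],{"qn":38,"vay":43,"z":89},[59,94],[59,29,82,69]],"hb":[{"v":81},[30,36,83,92,23]],"rz":{"kel":{"vb":6,"vp":39},"vl":{"fi":96,"ggh":13,"wy":68},"y":[28,6,55]},"u":[[3,78,33,73,72],{"kn":31,"r":46,"rxm":49,"x":12},[52,60,22,64],[84,76]]}
After op 7 (add /u/2/3 68): {"fd":[[76,48,43,56],{"qn":38,"vay":43,"z":89},[59,94],[59,29,82,69]],"hb":[{"v":81},[30,36,83,92,23]],"rz":{"kel":{"vb":6,"vp":39},"vl":{"fi":96,"ggh":13,"wy":68},"y":[28,6,55]},"u":[[3,78,33,73,72],{"kn":31,"r":46,"rxm":49,"x":12},[52,60,22,68,64],[84,76]]}
After op 8 (add /fd/1/b 23): {"fd":[[76,48,43,56],{"b":23,"qn":38,"vay":43,"z":89},[59,94],[59,29,82,69]],"hb":[{"v":81},[30,36,83,92,23]],"rz":{"kel":{"vb":6,"vp":39},"vl":{"fi":96,"ggh":13,"wy":68},"y":[28,6,55]},"u":[[3,78,33,73,72],{"kn":31,"r":46,"rxm":49,"x":12},[52,60,22,68,64],[84,76]]}
After op 9 (add /fd/3 60): {"fd":[[76,48,43,56],{"b":23,"qn":38,"vay":43,"z":89},[59,94],60,[59,29,82,69]],"hb":[{"v":81},[30,36,83,92,23]],"rz":{"kel":{"vb":6,"vp":39},"vl":{"fi":96,"ggh":13,"wy":68},"y":[28,6,55]},"u":[[3,78,33,73,72],{"kn":31,"r":46,"rxm":49,"x":12},[52,60,22,68,64],[84,76]]}
After op 10 (replace /u/2/0 60): {"fd":[[76,48,43,56],{"b":23,"qn":38,"vay":43,"z":89},[59,94],60,[59,29,82,69]],"hb":[{"v":81},[30,36,83,92,23]],"rz":{"kel":{"vb":6,"vp":39},"vl":{"fi":96,"ggh":13,"wy":68},"y":[28,6,55]},"u":[[3,78,33,73,72],{"kn":31,"r":46,"rxm":49,"x":12},[60,60,22,68,64],[84,76]]}
After op 11 (replace /u/2 17): {"fd":[[76,48,43,56],{"b":23,"qn":38,"vay":43,"z":89},[59,94],60,[59,29,82,69]],"hb":[{"v":81},[30,36,83,92,23]],"rz":{"kel":{"vb":6,"vp":39},"vl":{"fi":96,"ggh":13,"wy":68},"y":[28,6,55]},"u":[[3,78,33,73,72],{"kn":31,"r":46,"rxm":49,"x":12},17,[84,76]]}
After op 12 (replace /rz 48): {"fd":[[76,48,43,56],{"b":23,"qn":38,"vay":43,"z":89},[59,94],60,[59,29,82,69]],"hb":[{"v":81},[30,36,83,92,23]],"rz":48,"u":[[3,78,33,73,72],{"kn":31,"r":46,"rxm":49,"x":12},17,[84,76]]}
After op 13 (add /fd/4/3 88): {"fd":[[76,48,43,56],{"b":23,"qn":38,"vay":43,"z":89},[59,94],60,[59,29,82,88,69]],"hb":[{"v":81},[30,36,83,92,23]],"rz":48,"u":[[3,78,33,73,72],{"kn":31,"r":46,"rxm":49,"x":12},17,[84,76]]}
After op 14 (replace /fd/0/0 68): {"fd":[[68,48,43,56],{"b":23,"qn":38,"vay":43,"z":89},[59,94],60,[59,29,82,88,69]],"hb":[{"v":81},[30,36,83,92,23]],"rz":48,"u":[[3,78,33,73,72],{"kn":31,"r":46,"rxm":49,"x":12},17,[84,76]]}
After op 15 (add /jpk 77): {"fd":[[68,48,43,56],{"b":23,"qn":38,"vay":43,"z":89},[59,94],60,[59,29,82,88,69]],"hb":[{"v":81},[30,36,83,92,23]],"jpk":77,"rz":48,"u":[[3,78,33,73,72],{"kn":31,"r":46,"rxm":49,"x":12},17,[84,76]]}
After op 16 (replace /u/3 1): {"fd":[[68,48,43,56],{"b":23,"qn":38,"vay":43,"z":89},[59,94],60,[59,29,82,88,69]],"hb":[{"v":81},[30,36,83,92,23]],"jpk":77,"rz":48,"u":[[3,78,33,73,72],{"kn":31,"r":46,"rxm":49,"x":12},17,1]}
After op 17 (replace /fd/4 1): {"fd":[[68,48,43,56],{"b":23,"qn":38,"vay":43,"z":89},[59,94],60,1],"hb":[{"v":81},[30,36,83,92,23]],"jpk":77,"rz":48,"u":[[3,78,33,73,72],{"kn":31,"r":46,"rxm":49,"x":12},17,1]}
After op 18 (replace /hb/1/4 24): {"fd":[[68,48,43,56],{"b":23,"qn":38,"vay":43,"z":89},[59,94],60,1],"hb":[{"v":81},[30,36,83,92,24]],"jpk":77,"rz":48,"u":[[3,78,33,73,72],{"kn":31,"r":46,"rxm":49,"x":12},17,1]}
After op 19 (replace /u/3 44): {"fd":[[68,48,43,56],{"b":23,"qn":38,"vay":43,"z":89},[59,94],60,1],"hb":[{"v":81},[30,36,83,92,24]],"jpk":77,"rz":48,"u":[[3,78,33,73,72],{"kn":31,"r":46,"rxm":49,"x":12},17,44]}

Answer: {"fd":[[68,48,43,56],{"b":23,"qn":38,"vay":43,"z":89},[59,94],60,1],"hb":[{"v":81},[30,36,83,92,24]],"jpk":77,"rz":48,"u":[[3,78,33,73,72],{"kn":31,"r":46,"rxm":49,"x":12},17,44]}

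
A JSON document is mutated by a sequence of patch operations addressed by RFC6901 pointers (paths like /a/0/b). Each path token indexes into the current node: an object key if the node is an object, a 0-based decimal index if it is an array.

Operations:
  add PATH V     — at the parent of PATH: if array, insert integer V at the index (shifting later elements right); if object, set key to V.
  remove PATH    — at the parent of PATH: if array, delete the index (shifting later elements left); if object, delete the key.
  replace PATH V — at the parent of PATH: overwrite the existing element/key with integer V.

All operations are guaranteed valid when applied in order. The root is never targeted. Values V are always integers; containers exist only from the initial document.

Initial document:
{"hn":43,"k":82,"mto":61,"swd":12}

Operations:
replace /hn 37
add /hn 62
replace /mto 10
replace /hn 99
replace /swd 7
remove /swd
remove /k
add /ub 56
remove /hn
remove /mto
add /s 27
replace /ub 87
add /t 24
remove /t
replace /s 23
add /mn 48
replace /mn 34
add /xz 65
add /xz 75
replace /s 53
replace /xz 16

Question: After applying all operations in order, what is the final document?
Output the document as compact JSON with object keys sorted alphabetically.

After op 1 (replace /hn 37): {"hn":37,"k":82,"mto":61,"swd":12}
After op 2 (add /hn 62): {"hn":62,"k":82,"mto":61,"swd":12}
After op 3 (replace /mto 10): {"hn":62,"k":82,"mto":10,"swd":12}
After op 4 (replace /hn 99): {"hn":99,"k":82,"mto":10,"swd":12}
After op 5 (replace /swd 7): {"hn":99,"k":82,"mto":10,"swd":7}
After op 6 (remove /swd): {"hn":99,"k":82,"mto":10}
After op 7 (remove /k): {"hn":99,"mto":10}
After op 8 (add /ub 56): {"hn":99,"mto":10,"ub":56}
After op 9 (remove /hn): {"mto":10,"ub":56}
After op 10 (remove /mto): {"ub":56}
After op 11 (add /s 27): {"s":27,"ub":56}
After op 12 (replace /ub 87): {"s":27,"ub":87}
After op 13 (add /t 24): {"s":27,"t":24,"ub":87}
After op 14 (remove /t): {"s":27,"ub":87}
After op 15 (replace /s 23): {"s":23,"ub":87}
After op 16 (add /mn 48): {"mn":48,"s":23,"ub":87}
After op 17 (replace /mn 34): {"mn":34,"s":23,"ub":87}
After op 18 (add /xz 65): {"mn":34,"s":23,"ub":87,"xz":65}
After op 19 (add /xz 75): {"mn":34,"s":23,"ub":87,"xz":75}
After op 20 (replace /s 53): {"mn":34,"s":53,"ub":87,"xz":75}
After op 21 (replace /xz 16): {"mn":34,"s":53,"ub":87,"xz":16}

Answer: {"mn":34,"s":53,"ub":87,"xz":16}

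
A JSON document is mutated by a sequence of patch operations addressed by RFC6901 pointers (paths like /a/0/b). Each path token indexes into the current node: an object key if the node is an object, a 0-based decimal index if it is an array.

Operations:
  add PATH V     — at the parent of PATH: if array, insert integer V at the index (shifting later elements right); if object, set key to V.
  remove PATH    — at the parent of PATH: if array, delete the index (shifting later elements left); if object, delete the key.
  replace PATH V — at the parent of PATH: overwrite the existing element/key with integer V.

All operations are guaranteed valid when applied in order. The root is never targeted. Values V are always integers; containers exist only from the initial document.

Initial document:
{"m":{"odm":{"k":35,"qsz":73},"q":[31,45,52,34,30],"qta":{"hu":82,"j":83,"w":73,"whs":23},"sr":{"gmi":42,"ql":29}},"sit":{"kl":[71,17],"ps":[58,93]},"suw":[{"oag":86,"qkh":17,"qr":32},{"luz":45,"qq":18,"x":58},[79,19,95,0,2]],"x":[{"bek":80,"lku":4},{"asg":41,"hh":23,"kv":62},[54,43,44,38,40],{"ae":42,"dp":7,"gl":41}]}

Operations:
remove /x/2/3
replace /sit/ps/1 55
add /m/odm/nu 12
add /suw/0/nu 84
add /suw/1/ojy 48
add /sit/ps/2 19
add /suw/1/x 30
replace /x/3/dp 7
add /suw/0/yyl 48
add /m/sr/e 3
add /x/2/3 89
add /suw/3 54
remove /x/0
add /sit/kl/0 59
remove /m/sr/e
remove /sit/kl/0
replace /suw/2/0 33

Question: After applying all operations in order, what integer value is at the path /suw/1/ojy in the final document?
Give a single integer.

After op 1 (remove /x/2/3): {"m":{"odm":{"k":35,"qsz":73},"q":[31,45,52,34,30],"qta":{"hu":82,"j":83,"w":73,"whs":23},"sr":{"gmi":42,"ql":29}},"sit":{"kl":[71,17],"ps":[58,93]},"suw":[{"oag":86,"qkh":17,"qr":32},{"luz":45,"qq":18,"x":58},[79,19,95,0,2]],"x":[{"bek":80,"lku":4},{"asg":41,"hh":23,"kv":62},[54,43,44,40],{"ae":42,"dp":7,"gl":41}]}
After op 2 (replace /sit/ps/1 55): {"m":{"odm":{"k":35,"qsz":73},"q":[31,45,52,34,30],"qta":{"hu":82,"j":83,"w":73,"whs":23},"sr":{"gmi":42,"ql":29}},"sit":{"kl":[71,17],"ps":[58,55]},"suw":[{"oag":86,"qkh":17,"qr":32},{"luz":45,"qq":18,"x":58},[79,19,95,0,2]],"x":[{"bek":80,"lku":4},{"asg":41,"hh":23,"kv":62},[54,43,44,40],{"ae":42,"dp":7,"gl":41}]}
After op 3 (add /m/odm/nu 12): {"m":{"odm":{"k":35,"nu":12,"qsz":73},"q":[31,45,52,34,30],"qta":{"hu":82,"j":83,"w":73,"whs":23},"sr":{"gmi":42,"ql":29}},"sit":{"kl":[71,17],"ps":[58,55]},"suw":[{"oag":86,"qkh":17,"qr":32},{"luz":45,"qq":18,"x":58},[79,19,95,0,2]],"x":[{"bek":80,"lku":4},{"asg":41,"hh":23,"kv":62},[54,43,44,40],{"ae":42,"dp":7,"gl":41}]}
After op 4 (add /suw/0/nu 84): {"m":{"odm":{"k":35,"nu":12,"qsz":73},"q":[31,45,52,34,30],"qta":{"hu":82,"j":83,"w":73,"whs":23},"sr":{"gmi":42,"ql":29}},"sit":{"kl":[71,17],"ps":[58,55]},"suw":[{"nu":84,"oag":86,"qkh":17,"qr":32},{"luz":45,"qq":18,"x":58},[79,19,95,0,2]],"x":[{"bek":80,"lku":4},{"asg":41,"hh":23,"kv":62},[54,43,44,40],{"ae":42,"dp":7,"gl":41}]}
After op 5 (add /suw/1/ojy 48): {"m":{"odm":{"k":35,"nu":12,"qsz":73},"q":[31,45,52,34,30],"qta":{"hu":82,"j":83,"w":73,"whs":23},"sr":{"gmi":42,"ql":29}},"sit":{"kl":[71,17],"ps":[58,55]},"suw":[{"nu":84,"oag":86,"qkh":17,"qr":32},{"luz":45,"ojy":48,"qq":18,"x":58},[79,19,95,0,2]],"x":[{"bek":80,"lku":4},{"asg":41,"hh":23,"kv":62},[54,43,44,40],{"ae":42,"dp":7,"gl":41}]}
After op 6 (add /sit/ps/2 19): {"m":{"odm":{"k":35,"nu":12,"qsz":73},"q":[31,45,52,34,30],"qta":{"hu":82,"j":83,"w":73,"whs":23},"sr":{"gmi":42,"ql":29}},"sit":{"kl":[71,17],"ps":[58,55,19]},"suw":[{"nu":84,"oag":86,"qkh":17,"qr":32},{"luz":45,"ojy":48,"qq":18,"x":58},[79,19,95,0,2]],"x":[{"bek":80,"lku":4},{"asg":41,"hh":23,"kv":62},[54,43,44,40],{"ae":42,"dp":7,"gl":41}]}
After op 7 (add /suw/1/x 30): {"m":{"odm":{"k":35,"nu":12,"qsz":73},"q":[31,45,52,34,30],"qta":{"hu":82,"j":83,"w":73,"whs":23},"sr":{"gmi":42,"ql":29}},"sit":{"kl":[71,17],"ps":[58,55,19]},"suw":[{"nu":84,"oag":86,"qkh":17,"qr":32},{"luz":45,"ojy":48,"qq":18,"x":30},[79,19,95,0,2]],"x":[{"bek":80,"lku":4},{"asg":41,"hh":23,"kv":62},[54,43,44,40],{"ae":42,"dp":7,"gl":41}]}
After op 8 (replace /x/3/dp 7): {"m":{"odm":{"k":35,"nu":12,"qsz":73},"q":[31,45,52,34,30],"qta":{"hu":82,"j":83,"w":73,"whs":23},"sr":{"gmi":42,"ql":29}},"sit":{"kl":[71,17],"ps":[58,55,19]},"suw":[{"nu":84,"oag":86,"qkh":17,"qr":32},{"luz":45,"ojy":48,"qq":18,"x":30},[79,19,95,0,2]],"x":[{"bek":80,"lku":4},{"asg":41,"hh":23,"kv":62},[54,43,44,40],{"ae":42,"dp":7,"gl":41}]}
After op 9 (add /suw/0/yyl 48): {"m":{"odm":{"k":35,"nu":12,"qsz":73},"q":[31,45,52,34,30],"qta":{"hu":82,"j":83,"w":73,"whs":23},"sr":{"gmi":42,"ql":29}},"sit":{"kl":[71,17],"ps":[58,55,19]},"suw":[{"nu":84,"oag":86,"qkh":17,"qr":32,"yyl":48},{"luz":45,"ojy":48,"qq":18,"x":30},[79,19,95,0,2]],"x":[{"bek":80,"lku":4},{"asg":41,"hh":23,"kv":62},[54,43,44,40],{"ae":42,"dp":7,"gl":41}]}
After op 10 (add /m/sr/e 3): {"m":{"odm":{"k":35,"nu":12,"qsz":73},"q":[31,45,52,34,30],"qta":{"hu":82,"j":83,"w":73,"whs":23},"sr":{"e":3,"gmi":42,"ql":29}},"sit":{"kl":[71,17],"ps":[58,55,19]},"suw":[{"nu":84,"oag":86,"qkh":17,"qr":32,"yyl":48},{"luz":45,"ojy":48,"qq":18,"x":30},[79,19,95,0,2]],"x":[{"bek":80,"lku":4},{"asg":41,"hh":23,"kv":62},[54,43,44,40],{"ae":42,"dp":7,"gl":41}]}
After op 11 (add /x/2/3 89): {"m":{"odm":{"k":35,"nu":12,"qsz":73},"q":[31,45,52,34,30],"qta":{"hu":82,"j":83,"w":73,"whs":23},"sr":{"e":3,"gmi":42,"ql":29}},"sit":{"kl":[71,17],"ps":[58,55,19]},"suw":[{"nu":84,"oag":86,"qkh":17,"qr":32,"yyl":48},{"luz":45,"ojy":48,"qq":18,"x":30},[79,19,95,0,2]],"x":[{"bek":80,"lku":4},{"asg":41,"hh":23,"kv":62},[54,43,44,89,40],{"ae":42,"dp":7,"gl":41}]}
After op 12 (add /suw/3 54): {"m":{"odm":{"k":35,"nu":12,"qsz":73},"q":[31,45,52,34,30],"qta":{"hu":82,"j":83,"w":73,"whs":23},"sr":{"e":3,"gmi":42,"ql":29}},"sit":{"kl":[71,17],"ps":[58,55,19]},"suw":[{"nu":84,"oag":86,"qkh":17,"qr":32,"yyl":48},{"luz":45,"ojy":48,"qq":18,"x":30},[79,19,95,0,2],54],"x":[{"bek":80,"lku":4},{"asg":41,"hh":23,"kv":62},[54,43,44,89,40],{"ae":42,"dp":7,"gl":41}]}
After op 13 (remove /x/0): {"m":{"odm":{"k":35,"nu":12,"qsz":73},"q":[31,45,52,34,30],"qta":{"hu":82,"j":83,"w":73,"whs":23},"sr":{"e":3,"gmi":42,"ql":29}},"sit":{"kl":[71,17],"ps":[58,55,19]},"suw":[{"nu":84,"oag":86,"qkh":17,"qr":32,"yyl":48},{"luz":45,"ojy":48,"qq":18,"x":30},[79,19,95,0,2],54],"x":[{"asg":41,"hh":23,"kv":62},[54,43,44,89,40],{"ae":42,"dp":7,"gl":41}]}
After op 14 (add /sit/kl/0 59): {"m":{"odm":{"k":35,"nu":12,"qsz":73},"q":[31,45,52,34,30],"qta":{"hu":82,"j":83,"w":73,"whs":23},"sr":{"e":3,"gmi":42,"ql":29}},"sit":{"kl":[59,71,17],"ps":[58,55,19]},"suw":[{"nu":84,"oag":86,"qkh":17,"qr":32,"yyl":48},{"luz":45,"ojy":48,"qq":18,"x":30},[79,19,95,0,2],54],"x":[{"asg":41,"hh":23,"kv":62},[54,43,44,89,40],{"ae":42,"dp":7,"gl":41}]}
After op 15 (remove /m/sr/e): {"m":{"odm":{"k":35,"nu":12,"qsz":73},"q":[31,45,52,34,30],"qta":{"hu":82,"j":83,"w":73,"whs":23},"sr":{"gmi":42,"ql":29}},"sit":{"kl":[59,71,17],"ps":[58,55,19]},"suw":[{"nu":84,"oag":86,"qkh":17,"qr":32,"yyl":48},{"luz":45,"ojy":48,"qq":18,"x":30},[79,19,95,0,2],54],"x":[{"asg":41,"hh":23,"kv":62},[54,43,44,89,40],{"ae":42,"dp":7,"gl":41}]}
After op 16 (remove /sit/kl/0): {"m":{"odm":{"k":35,"nu":12,"qsz":73},"q":[31,45,52,34,30],"qta":{"hu":82,"j":83,"w":73,"whs":23},"sr":{"gmi":42,"ql":29}},"sit":{"kl":[71,17],"ps":[58,55,19]},"suw":[{"nu":84,"oag":86,"qkh":17,"qr":32,"yyl":48},{"luz":45,"ojy":48,"qq":18,"x":30},[79,19,95,0,2],54],"x":[{"asg":41,"hh":23,"kv":62},[54,43,44,89,40],{"ae":42,"dp":7,"gl":41}]}
After op 17 (replace /suw/2/0 33): {"m":{"odm":{"k":35,"nu":12,"qsz":73},"q":[31,45,52,34,30],"qta":{"hu":82,"j":83,"w":73,"whs":23},"sr":{"gmi":42,"ql":29}},"sit":{"kl":[71,17],"ps":[58,55,19]},"suw":[{"nu":84,"oag":86,"qkh":17,"qr":32,"yyl":48},{"luz":45,"ojy":48,"qq":18,"x":30},[33,19,95,0,2],54],"x":[{"asg":41,"hh":23,"kv":62},[54,43,44,89,40],{"ae":42,"dp":7,"gl":41}]}
Value at /suw/1/ojy: 48

Answer: 48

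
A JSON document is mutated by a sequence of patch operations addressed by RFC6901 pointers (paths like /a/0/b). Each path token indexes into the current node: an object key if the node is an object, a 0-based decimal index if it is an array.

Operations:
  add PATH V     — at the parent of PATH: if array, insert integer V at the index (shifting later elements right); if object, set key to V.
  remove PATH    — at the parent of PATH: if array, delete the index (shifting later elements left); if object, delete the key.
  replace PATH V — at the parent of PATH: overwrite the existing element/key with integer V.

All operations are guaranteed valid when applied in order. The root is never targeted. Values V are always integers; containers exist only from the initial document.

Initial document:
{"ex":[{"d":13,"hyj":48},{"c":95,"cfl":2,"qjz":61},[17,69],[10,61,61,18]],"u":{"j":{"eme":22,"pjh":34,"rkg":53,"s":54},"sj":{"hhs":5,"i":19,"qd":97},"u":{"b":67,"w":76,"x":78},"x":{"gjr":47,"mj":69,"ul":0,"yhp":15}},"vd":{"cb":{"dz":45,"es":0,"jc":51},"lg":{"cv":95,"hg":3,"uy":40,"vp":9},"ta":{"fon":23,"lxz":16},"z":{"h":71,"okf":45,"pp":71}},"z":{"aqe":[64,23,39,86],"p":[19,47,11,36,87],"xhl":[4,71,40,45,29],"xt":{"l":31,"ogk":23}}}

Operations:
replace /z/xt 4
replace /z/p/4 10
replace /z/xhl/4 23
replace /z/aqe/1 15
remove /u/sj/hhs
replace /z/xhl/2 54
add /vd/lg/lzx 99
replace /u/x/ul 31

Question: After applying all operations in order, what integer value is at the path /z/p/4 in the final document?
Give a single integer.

Answer: 10

Derivation:
After op 1 (replace /z/xt 4): {"ex":[{"d":13,"hyj":48},{"c":95,"cfl":2,"qjz":61},[17,69],[10,61,61,18]],"u":{"j":{"eme":22,"pjh":34,"rkg":53,"s":54},"sj":{"hhs":5,"i":19,"qd":97},"u":{"b":67,"w":76,"x":78},"x":{"gjr":47,"mj":69,"ul":0,"yhp":15}},"vd":{"cb":{"dz":45,"es":0,"jc":51},"lg":{"cv":95,"hg":3,"uy":40,"vp":9},"ta":{"fon":23,"lxz":16},"z":{"h":71,"okf":45,"pp":71}},"z":{"aqe":[64,23,39,86],"p":[19,47,11,36,87],"xhl":[4,71,40,45,29],"xt":4}}
After op 2 (replace /z/p/4 10): {"ex":[{"d":13,"hyj":48},{"c":95,"cfl":2,"qjz":61},[17,69],[10,61,61,18]],"u":{"j":{"eme":22,"pjh":34,"rkg":53,"s":54},"sj":{"hhs":5,"i":19,"qd":97},"u":{"b":67,"w":76,"x":78},"x":{"gjr":47,"mj":69,"ul":0,"yhp":15}},"vd":{"cb":{"dz":45,"es":0,"jc":51},"lg":{"cv":95,"hg":3,"uy":40,"vp":9},"ta":{"fon":23,"lxz":16},"z":{"h":71,"okf":45,"pp":71}},"z":{"aqe":[64,23,39,86],"p":[19,47,11,36,10],"xhl":[4,71,40,45,29],"xt":4}}
After op 3 (replace /z/xhl/4 23): {"ex":[{"d":13,"hyj":48},{"c":95,"cfl":2,"qjz":61},[17,69],[10,61,61,18]],"u":{"j":{"eme":22,"pjh":34,"rkg":53,"s":54},"sj":{"hhs":5,"i":19,"qd":97},"u":{"b":67,"w":76,"x":78},"x":{"gjr":47,"mj":69,"ul":0,"yhp":15}},"vd":{"cb":{"dz":45,"es":0,"jc":51},"lg":{"cv":95,"hg":3,"uy":40,"vp":9},"ta":{"fon":23,"lxz":16},"z":{"h":71,"okf":45,"pp":71}},"z":{"aqe":[64,23,39,86],"p":[19,47,11,36,10],"xhl":[4,71,40,45,23],"xt":4}}
After op 4 (replace /z/aqe/1 15): {"ex":[{"d":13,"hyj":48},{"c":95,"cfl":2,"qjz":61},[17,69],[10,61,61,18]],"u":{"j":{"eme":22,"pjh":34,"rkg":53,"s":54},"sj":{"hhs":5,"i":19,"qd":97},"u":{"b":67,"w":76,"x":78},"x":{"gjr":47,"mj":69,"ul":0,"yhp":15}},"vd":{"cb":{"dz":45,"es":0,"jc":51},"lg":{"cv":95,"hg":3,"uy":40,"vp":9},"ta":{"fon":23,"lxz":16},"z":{"h":71,"okf":45,"pp":71}},"z":{"aqe":[64,15,39,86],"p":[19,47,11,36,10],"xhl":[4,71,40,45,23],"xt":4}}
After op 5 (remove /u/sj/hhs): {"ex":[{"d":13,"hyj":48},{"c":95,"cfl":2,"qjz":61},[17,69],[10,61,61,18]],"u":{"j":{"eme":22,"pjh":34,"rkg":53,"s":54},"sj":{"i":19,"qd":97},"u":{"b":67,"w":76,"x":78},"x":{"gjr":47,"mj":69,"ul":0,"yhp":15}},"vd":{"cb":{"dz":45,"es":0,"jc":51},"lg":{"cv":95,"hg":3,"uy":40,"vp":9},"ta":{"fon":23,"lxz":16},"z":{"h":71,"okf":45,"pp":71}},"z":{"aqe":[64,15,39,86],"p":[19,47,11,36,10],"xhl":[4,71,40,45,23],"xt":4}}
After op 6 (replace /z/xhl/2 54): {"ex":[{"d":13,"hyj":48},{"c":95,"cfl":2,"qjz":61},[17,69],[10,61,61,18]],"u":{"j":{"eme":22,"pjh":34,"rkg":53,"s":54},"sj":{"i":19,"qd":97},"u":{"b":67,"w":76,"x":78},"x":{"gjr":47,"mj":69,"ul":0,"yhp":15}},"vd":{"cb":{"dz":45,"es":0,"jc":51},"lg":{"cv":95,"hg":3,"uy":40,"vp":9},"ta":{"fon":23,"lxz":16},"z":{"h":71,"okf":45,"pp":71}},"z":{"aqe":[64,15,39,86],"p":[19,47,11,36,10],"xhl":[4,71,54,45,23],"xt":4}}
After op 7 (add /vd/lg/lzx 99): {"ex":[{"d":13,"hyj":48},{"c":95,"cfl":2,"qjz":61},[17,69],[10,61,61,18]],"u":{"j":{"eme":22,"pjh":34,"rkg":53,"s":54},"sj":{"i":19,"qd":97},"u":{"b":67,"w":76,"x":78},"x":{"gjr":47,"mj":69,"ul":0,"yhp":15}},"vd":{"cb":{"dz":45,"es":0,"jc":51},"lg":{"cv":95,"hg":3,"lzx":99,"uy":40,"vp":9},"ta":{"fon":23,"lxz":16},"z":{"h":71,"okf":45,"pp":71}},"z":{"aqe":[64,15,39,86],"p":[19,47,11,36,10],"xhl":[4,71,54,45,23],"xt":4}}
After op 8 (replace /u/x/ul 31): {"ex":[{"d":13,"hyj":48},{"c":95,"cfl":2,"qjz":61},[17,69],[10,61,61,18]],"u":{"j":{"eme":22,"pjh":34,"rkg":53,"s":54},"sj":{"i":19,"qd":97},"u":{"b":67,"w":76,"x":78},"x":{"gjr":47,"mj":69,"ul":31,"yhp":15}},"vd":{"cb":{"dz":45,"es":0,"jc":51},"lg":{"cv":95,"hg":3,"lzx":99,"uy":40,"vp":9},"ta":{"fon":23,"lxz":16},"z":{"h":71,"okf":45,"pp":71}},"z":{"aqe":[64,15,39,86],"p":[19,47,11,36,10],"xhl":[4,71,54,45,23],"xt":4}}
Value at /z/p/4: 10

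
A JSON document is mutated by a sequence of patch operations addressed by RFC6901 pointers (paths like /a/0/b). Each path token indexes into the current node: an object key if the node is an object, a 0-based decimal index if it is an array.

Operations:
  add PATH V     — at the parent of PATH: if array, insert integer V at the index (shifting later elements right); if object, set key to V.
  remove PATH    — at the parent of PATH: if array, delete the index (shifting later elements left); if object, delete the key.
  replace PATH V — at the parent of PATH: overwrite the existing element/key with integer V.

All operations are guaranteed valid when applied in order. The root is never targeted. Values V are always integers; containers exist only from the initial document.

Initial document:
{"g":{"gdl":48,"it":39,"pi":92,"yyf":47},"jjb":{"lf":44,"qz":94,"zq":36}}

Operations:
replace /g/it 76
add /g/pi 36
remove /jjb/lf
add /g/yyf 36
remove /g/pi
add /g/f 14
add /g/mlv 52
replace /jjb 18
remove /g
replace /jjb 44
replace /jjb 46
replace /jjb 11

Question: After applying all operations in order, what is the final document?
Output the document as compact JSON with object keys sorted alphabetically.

After op 1 (replace /g/it 76): {"g":{"gdl":48,"it":76,"pi":92,"yyf":47},"jjb":{"lf":44,"qz":94,"zq":36}}
After op 2 (add /g/pi 36): {"g":{"gdl":48,"it":76,"pi":36,"yyf":47},"jjb":{"lf":44,"qz":94,"zq":36}}
After op 3 (remove /jjb/lf): {"g":{"gdl":48,"it":76,"pi":36,"yyf":47},"jjb":{"qz":94,"zq":36}}
After op 4 (add /g/yyf 36): {"g":{"gdl":48,"it":76,"pi":36,"yyf":36},"jjb":{"qz":94,"zq":36}}
After op 5 (remove /g/pi): {"g":{"gdl":48,"it":76,"yyf":36},"jjb":{"qz":94,"zq":36}}
After op 6 (add /g/f 14): {"g":{"f":14,"gdl":48,"it":76,"yyf":36},"jjb":{"qz":94,"zq":36}}
After op 7 (add /g/mlv 52): {"g":{"f":14,"gdl":48,"it":76,"mlv":52,"yyf":36},"jjb":{"qz":94,"zq":36}}
After op 8 (replace /jjb 18): {"g":{"f":14,"gdl":48,"it":76,"mlv":52,"yyf":36},"jjb":18}
After op 9 (remove /g): {"jjb":18}
After op 10 (replace /jjb 44): {"jjb":44}
After op 11 (replace /jjb 46): {"jjb":46}
After op 12 (replace /jjb 11): {"jjb":11}

Answer: {"jjb":11}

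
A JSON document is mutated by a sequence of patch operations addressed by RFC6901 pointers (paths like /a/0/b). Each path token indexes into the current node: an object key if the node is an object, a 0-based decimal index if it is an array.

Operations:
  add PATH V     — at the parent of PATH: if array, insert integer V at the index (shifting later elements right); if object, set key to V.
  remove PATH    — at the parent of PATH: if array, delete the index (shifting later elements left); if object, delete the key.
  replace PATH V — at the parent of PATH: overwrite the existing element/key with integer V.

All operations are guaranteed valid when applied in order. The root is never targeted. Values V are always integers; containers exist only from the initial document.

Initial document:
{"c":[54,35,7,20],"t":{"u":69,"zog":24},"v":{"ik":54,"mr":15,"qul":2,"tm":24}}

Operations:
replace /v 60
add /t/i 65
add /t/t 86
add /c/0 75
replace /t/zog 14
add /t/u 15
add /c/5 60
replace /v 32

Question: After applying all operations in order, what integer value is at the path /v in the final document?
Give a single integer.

After op 1 (replace /v 60): {"c":[54,35,7,20],"t":{"u":69,"zog":24},"v":60}
After op 2 (add /t/i 65): {"c":[54,35,7,20],"t":{"i":65,"u":69,"zog":24},"v":60}
After op 3 (add /t/t 86): {"c":[54,35,7,20],"t":{"i":65,"t":86,"u":69,"zog":24},"v":60}
After op 4 (add /c/0 75): {"c":[75,54,35,7,20],"t":{"i":65,"t":86,"u":69,"zog":24},"v":60}
After op 5 (replace /t/zog 14): {"c":[75,54,35,7,20],"t":{"i":65,"t":86,"u":69,"zog":14},"v":60}
After op 6 (add /t/u 15): {"c":[75,54,35,7,20],"t":{"i":65,"t":86,"u":15,"zog":14},"v":60}
After op 7 (add /c/5 60): {"c":[75,54,35,7,20,60],"t":{"i":65,"t":86,"u":15,"zog":14},"v":60}
After op 8 (replace /v 32): {"c":[75,54,35,7,20,60],"t":{"i":65,"t":86,"u":15,"zog":14},"v":32}
Value at /v: 32

Answer: 32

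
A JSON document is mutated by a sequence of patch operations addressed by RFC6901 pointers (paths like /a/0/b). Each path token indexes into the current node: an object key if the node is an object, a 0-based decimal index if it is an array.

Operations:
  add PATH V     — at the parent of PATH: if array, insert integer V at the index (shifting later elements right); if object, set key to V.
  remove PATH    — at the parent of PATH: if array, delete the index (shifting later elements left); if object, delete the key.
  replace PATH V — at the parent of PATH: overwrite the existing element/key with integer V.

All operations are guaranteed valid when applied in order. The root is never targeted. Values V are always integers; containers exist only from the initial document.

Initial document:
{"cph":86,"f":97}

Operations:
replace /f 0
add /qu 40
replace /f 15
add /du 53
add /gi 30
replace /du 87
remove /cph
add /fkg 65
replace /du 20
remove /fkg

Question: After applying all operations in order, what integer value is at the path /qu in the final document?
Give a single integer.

Answer: 40

Derivation:
After op 1 (replace /f 0): {"cph":86,"f":0}
After op 2 (add /qu 40): {"cph":86,"f":0,"qu":40}
After op 3 (replace /f 15): {"cph":86,"f":15,"qu":40}
After op 4 (add /du 53): {"cph":86,"du":53,"f":15,"qu":40}
After op 5 (add /gi 30): {"cph":86,"du":53,"f":15,"gi":30,"qu":40}
After op 6 (replace /du 87): {"cph":86,"du":87,"f":15,"gi":30,"qu":40}
After op 7 (remove /cph): {"du":87,"f":15,"gi":30,"qu":40}
After op 8 (add /fkg 65): {"du":87,"f":15,"fkg":65,"gi":30,"qu":40}
After op 9 (replace /du 20): {"du":20,"f":15,"fkg":65,"gi":30,"qu":40}
After op 10 (remove /fkg): {"du":20,"f":15,"gi":30,"qu":40}
Value at /qu: 40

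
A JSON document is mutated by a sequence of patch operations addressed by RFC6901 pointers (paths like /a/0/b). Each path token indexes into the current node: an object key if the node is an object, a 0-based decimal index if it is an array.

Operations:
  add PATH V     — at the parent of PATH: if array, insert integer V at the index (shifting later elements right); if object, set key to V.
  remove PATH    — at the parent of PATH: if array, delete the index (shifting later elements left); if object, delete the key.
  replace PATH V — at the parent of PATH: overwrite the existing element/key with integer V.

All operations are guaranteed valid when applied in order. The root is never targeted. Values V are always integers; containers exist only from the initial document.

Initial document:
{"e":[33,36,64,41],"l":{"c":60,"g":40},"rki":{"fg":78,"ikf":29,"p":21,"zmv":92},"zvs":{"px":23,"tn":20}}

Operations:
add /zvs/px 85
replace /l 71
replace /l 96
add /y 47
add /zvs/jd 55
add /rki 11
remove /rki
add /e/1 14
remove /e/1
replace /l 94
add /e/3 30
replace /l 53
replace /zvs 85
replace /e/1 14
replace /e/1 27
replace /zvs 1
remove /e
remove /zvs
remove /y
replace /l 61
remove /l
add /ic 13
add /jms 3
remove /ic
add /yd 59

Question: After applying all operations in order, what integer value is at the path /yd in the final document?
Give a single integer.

Answer: 59

Derivation:
After op 1 (add /zvs/px 85): {"e":[33,36,64,41],"l":{"c":60,"g":40},"rki":{"fg":78,"ikf":29,"p":21,"zmv":92},"zvs":{"px":85,"tn":20}}
After op 2 (replace /l 71): {"e":[33,36,64,41],"l":71,"rki":{"fg":78,"ikf":29,"p":21,"zmv":92},"zvs":{"px":85,"tn":20}}
After op 3 (replace /l 96): {"e":[33,36,64,41],"l":96,"rki":{"fg":78,"ikf":29,"p":21,"zmv":92},"zvs":{"px":85,"tn":20}}
After op 4 (add /y 47): {"e":[33,36,64,41],"l":96,"rki":{"fg":78,"ikf":29,"p":21,"zmv":92},"y":47,"zvs":{"px":85,"tn":20}}
After op 5 (add /zvs/jd 55): {"e":[33,36,64,41],"l":96,"rki":{"fg":78,"ikf":29,"p":21,"zmv":92},"y":47,"zvs":{"jd":55,"px":85,"tn":20}}
After op 6 (add /rki 11): {"e":[33,36,64,41],"l":96,"rki":11,"y":47,"zvs":{"jd":55,"px":85,"tn":20}}
After op 7 (remove /rki): {"e":[33,36,64,41],"l":96,"y":47,"zvs":{"jd":55,"px":85,"tn":20}}
After op 8 (add /e/1 14): {"e":[33,14,36,64,41],"l":96,"y":47,"zvs":{"jd":55,"px":85,"tn":20}}
After op 9 (remove /e/1): {"e":[33,36,64,41],"l":96,"y":47,"zvs":{"jd":55,"px":85,"tn":20}}
After op 10 (replace /l 94): {"e":[33,36,64,41],"l":94,"y":47,"zvs":{"jd":55,"px":85,"tn":20}}
After op 11 (add /e/3 30): {"e":[33,36,64,30,41],"l":94,"y":47,"zvs":{"jd":55,"px":85,"tn":20}}
After op 12 (replace /l 53): {"e":[33,36,64,30,41],"l":53,"y":47,"zvs":{"jd":55,"px":85,"tn":20}}
After op 13 (replace /zvs 85): {"e":[33,36,64,30,41],"l":53,"y":47,"zvs":85}
After op 14 (replace /e/1 14): {"e":[33,14,64,30,41],"l":53,"y":47,"zvs":85}
After op 15 (replace /e/1 27): {"e":[33,27,64,30,41],"l":53,"y":47,"zvs":85}
After op 16 (replace /zvs 1): {"e":[33,27,64,30,41],"l":53,"y":47,"zvs":1}
After op 17 (remove /e): {"l":53,"y":47,"zvs":1}
After op 18 (remove /zvs): {"l":53,"y":47}
After op 19 (remove /y): {"l":53}
After op 20 (replace /l 61): {"l":61}
After op 21 (remove /l): {}
After op 22 (add /ic 13): {"ic":13}
After op 23 (add /jms 3): {"ic":13,"jms":3}
After op 24 (remove /ic): {"jms":3}
After op 25 (add /yd 59): {"jms":3,"yd":59}
Value at /yd: 59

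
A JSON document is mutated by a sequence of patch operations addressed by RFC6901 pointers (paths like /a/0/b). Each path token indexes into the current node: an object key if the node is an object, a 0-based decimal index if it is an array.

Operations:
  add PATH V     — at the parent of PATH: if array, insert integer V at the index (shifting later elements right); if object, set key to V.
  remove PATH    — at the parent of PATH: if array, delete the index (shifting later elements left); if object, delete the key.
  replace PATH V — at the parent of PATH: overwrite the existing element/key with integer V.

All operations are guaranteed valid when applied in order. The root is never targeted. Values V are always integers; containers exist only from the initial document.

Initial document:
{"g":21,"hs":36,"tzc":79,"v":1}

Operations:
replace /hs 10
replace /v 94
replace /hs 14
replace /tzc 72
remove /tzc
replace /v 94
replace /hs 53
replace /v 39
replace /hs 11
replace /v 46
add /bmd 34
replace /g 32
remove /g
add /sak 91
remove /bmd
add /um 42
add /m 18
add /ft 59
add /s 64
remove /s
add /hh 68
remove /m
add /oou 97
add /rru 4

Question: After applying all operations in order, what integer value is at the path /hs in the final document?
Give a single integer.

Answer: 11

Derivation:
After op 1 (replace /hs 10): {"g":21,"hs":10,"tzc":79,"v":1}
After op 2 (replace /v 94): {"g":21,"hs":10,"tzc":79,"v":94}
After op 3 (replace /hs 14): {"g":21,"hs":14,"tzc":79,"v":94}
After op 4 (replace /tzc 72): {"g":21,"hs":14,"tzc":72,"v":94}
After op 5 (remove /tzc): {"g":21,"hs":14,"v":94}
After op 6 (replace /v 94): {"g":21,"hs":14,"v":94}
After op 7 (replace /hs 53): {"g":21,"hs":53,"v":94}
After op 8 (replace /v 39): {"g":21,"hs":53,"v":39}
After op 9 (replace /hs 11): {"g":21,"hs":11,"v":39}
After op 10 (replace /v 46): {"g":21,"hs":11,"v":46}
After op 11 (add /bmd 34): {"bmd":34,"g":21,"hs":11,"v":46}
After op 12 (replace /g 32): {"bmd":34,"g":32,"hs":11,"v":46}
After op 13 (remove /g): {"bmd":34,"hs":11,"v":46}
After op 14 (add /sak 91): {"bmd":34,"hs":11,"sak":91,"v":46}
After op 15 (remove /bmd): {"hs":11,"sak":91,"v":46}
After op 16 (add /um 42): {"hs":11,"sak":91,"um":42,"v":46}
After op 17 (add /m 18): {"hs":11,"m":18,"sak":91,"um":42,"v":46}
After op 18 (add /ft 59): {"ft":59,"hs":11,"m":18,"sak":91,"um":42,"v":46}
After op 19 (add /s 64): {"ft":59,"hs":11,"m":18,"s":64,"sak":91,"um":42,"v":46}
After op 20 (remove /s): {"ft":59,"hs":11,"m":18,"sak":91,"um":42,"v":46}
After op 21 (add /hh 68): {"ft":59,"hh":68,"hs":11,"m":18,"sak":91,"um":42,"v":46}
After op 22 (remove /m): {"ft":59,"hh":68,"hs":11,"sak":91,"um":42,"v":46}
After op 23 (add /oou 97): {"ft":59,"hh":68,"hs":11,"oou":97,"sak":91,"um":42,"v":46}
After op 24 (add /rru 4): {"ft":59,"hh":68,"hs":11,"oou":97,"rru":4,"sak":91,"um":42,"v":46}
Value at /hs: 11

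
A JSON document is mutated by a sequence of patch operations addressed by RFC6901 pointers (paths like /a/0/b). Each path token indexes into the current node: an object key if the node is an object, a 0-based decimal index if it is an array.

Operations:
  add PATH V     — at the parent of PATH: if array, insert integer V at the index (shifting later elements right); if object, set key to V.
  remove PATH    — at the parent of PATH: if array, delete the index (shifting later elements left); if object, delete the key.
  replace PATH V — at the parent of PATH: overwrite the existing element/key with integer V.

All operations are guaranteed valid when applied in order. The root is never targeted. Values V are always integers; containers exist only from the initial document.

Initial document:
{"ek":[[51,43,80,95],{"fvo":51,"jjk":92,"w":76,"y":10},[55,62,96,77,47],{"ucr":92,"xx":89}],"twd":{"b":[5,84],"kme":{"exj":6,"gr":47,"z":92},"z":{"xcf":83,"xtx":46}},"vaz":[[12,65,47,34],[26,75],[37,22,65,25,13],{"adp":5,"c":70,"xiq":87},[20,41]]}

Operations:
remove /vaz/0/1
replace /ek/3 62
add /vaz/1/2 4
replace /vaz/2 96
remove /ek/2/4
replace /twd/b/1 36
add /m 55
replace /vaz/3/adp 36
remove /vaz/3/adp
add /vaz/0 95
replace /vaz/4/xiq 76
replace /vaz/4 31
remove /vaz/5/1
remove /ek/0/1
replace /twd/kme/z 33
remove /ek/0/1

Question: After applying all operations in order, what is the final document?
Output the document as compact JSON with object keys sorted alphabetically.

After op 1 (remove /vaz/0/1): {"ek":[[51,43,80,95],{"fvo":51,"jjk":92,"w":76,"y":10},[55,62,96,77,47],{"ucr":92,"xx":89}],"twd":{"b":[5,84],"kme":{"exj":6,"gr":47,"z":92},"z":{"xcf":83,"xtx":46}},"vaz":[[12,47,34],[26,75],[37,22,65,25,13],{"adp":5,"c":70,"xiq":87},[20,41]]}
After op 2 (replace /ek/3 62): {"ek":[[51,43,80,95],{"fvo":51,"jjk":92,"w":76,"y":10},[55,62,96,77,47],62],"twd":{"b":[5,84],"kme":{"exj":6,"gr":47,"z":92},"z":{"xcf":83,"xtx":46}},"vaz":[[12,47,34],[26,75],[37,22,65,25,13],{"adp":5,"c":70,"xiq":87},[20,41]]}
After op 3 (add /vaz/1/2 4): {"ek":[[51,43,80,95],{"fvo":51,"jjk":92,"w":76,"y":10},[55,62,96,77,47],62],"twd":{"b":[5,84],"kme":{"exj":6,"gr":47,"z":92},"z":{"xcf":83,"xtx":46}},"vaz":[[12,47,34],[26,75,4],[37,22,65,25,13],{"adp":5,"c":70,"xiq":87},[20,41]]}
After op 4 (replace /vaz/2 96): {"ek":[[51,43,80,95],{"fvo":51,"jjk":92,"w":76,"y":10},[55,62,96,77,47],62],"twd":{"b":[5,84],"kme":{"exj":6,"gr":47,"z":92},"z":{"xcf":83,"xtx":46}},"vaz":[[12,47,34],[26,75,4],96,{"adp":5,"c":70,"xiq":87},[20,41]]}
After op 5 (remove /ek/2/4): {"ek":[[51,43,80,95],{"fvo":51,"jjk":92,"w":76,"y":10},[55,62,96,77],62],"twd":{"b":[5,84],"kme":{"exj":6,"gr":47,"z":92},"z":{"xcf":83,"xtx":46}},"vaz":[[12,47,34],[26,75,4],96,{"adp":5,"c":70,"xiq":87},[20,41]]}
After op 6 (replace /twd/b/1 36): {"ek":[[51,43,80,95],{"fvo":51,"jjk":92,"w":76,"y":10},[55,62,96,77],62],"twd":{"b":[5,36],"kme":{"exj":6,"gr":47,"z":92},"z":{"xcf":83,"xtx":46}},"vaz":[[12,47,34],[26,75,4],96,{"adp":5,"c":70,"xiq":87},[20,41]]}
After op 7 (add /m 55): {"ek":[[51,43,80,95],{"fvo":51,"jjk":92,"w":76,"y":10},[55,62,96,77],62],"m":55,"twd":{"b":[5,36],"kme":{"exj":6,"gr":47,"z":92},"z":{"xcf":83,"xtx":46}},"vaz":[[12,47,34],[26,75,4],96,{"adp":5,"c":70,"xiq":87},[20,41]]}
After op 8 (replace /vaz/3/adp 36): {"ek":[[51,43,80,95],{"fvo":51,"jjk":92,"w":76,"y":10},[55,62,96,77],62],"m":55,"twd":{"b":[5,36],"kme":{"exj":6,"gr":47,"z":92},"z":{"xcf":83,"xtx":46}},"vaz":[[12,47,34],[26,75,4],96,{"adp":36,"c":70,"xiq":87},[20,41]]}
After op 9 (remove /vaz/3/adp): {"ek":[[51,43,80,95],{"fvo":51,"jjk":92,"w":76,"y":10},[55,62,96,77],62],"m":55,"twd":{"b":[5,36],"kme":{"exj":6,"gr":47,"z":92},"z":{"xcf":83,"xtx":46}},"vaz":[[12,47,34],[26,75,4],96,{"c":70,"xiq":87},[20,41]]}
After op 10 (add /vaz/0 95): {"ek":[[51,43,80,95],{"fvo":51,"jjk":92,"w":76,"y":10},[55,62,96,77],62],"m":55,"twd":{"b":[5,36],"kme":{"exj":6,"gr":47,"z":92},"z":{"xcf":83,"xtx":46}},"vaz":[95,[12,47,34],[26,75,4],96,{"c":70,"xiq":87},[20,41]]}
After op 11 (replace /vaz/4/xiq 76): {"ek":[[51,43,80,95],{"fvo":51,"jjk":92,"w":76,"y":10},[55,62,96,77],62],"m":55,"twd":{"b":[5,36],"kme":{"exj":6,"gr":47,"z":92},"z":{"xcf":83,"xtx":46}},"vaz":[95,[12,47,34],[26,75,4],96,{"c":70,"xiq":76},[20,41]]}
After op 12 (replace /vaz/4 31): {"ek":[[51,43,80,95],{"fvo":51,"jjk":92,"w":76,"y":10},[55,62,96,77],62],"m":55,"twd":{"b":[5,36],"kme":{"exj":6,"gr":47,"z":92},"z":{"xcf":83,"xtx":46}},"vaz":[95,[12,47,34],[26,75,4],96,31,[20,41]]}
After op 13 (remove /vaz/5/1): {"ek":[[51,43,80,95],{"fvo":51,"jjk":92,"w":76,"y":10},[55,62,96,77],62],"m":55,"twd":{"b":[5,36],"kme":{"exj":6,"gr":47,"z":92},"z":{"xcf":83,"xtx":46}},"vaz":[95,[12,47,34],[26,75,4],96,31,[20]]}
After op 14 (remove /ek/0/1): {"ek":[[51,80,95],{"fvo":51,"jjk":92,"w":76,"y":10},[55,62,96,77],62],"m":55,"twd":{"b":[5,36],"kme":{"exj":6,"gr":47,"z":92},"z":{"xcf":83,"xtx":46}},"vaz":[95,[12,47,34],[26,75,4],96,31,[20]]}
After op 15 (replace /twd/kme/z 33): {"ek":[[51,80,95],{"fvo":51,"jjk":92,"w":76,"y":10},[55,62,96,77],62],"m":55,"twd":{"b":[5,36],"kme":{"exj":6,"gr":47,"z":33},"z":{"xcf":83,"xtx":46}},"vaz":[95,[12,47,34],[26,75,4],96,31,[20]]}
After op 16 (remove /ek/0/1): {"ek":[[51,95],{"fvo":51,"jjk":92,"w":76,"y":10},[55,62,96,77],62],"m":55,"twd":{"b":[5,36],"kme":{"exj":6,"gr":47,"z":33},"z":{"xcf":83,"xtx":46}},"vaz":[95,[12,47,34],[26,75,4],96,31,[20]]}

Answer: {"ek":[[51,95],{"fvo":51,"jjk":92,"w":76,"y":10},[55,62,96,77],62],"m":55,"twd":{"b":[5,36],"kme":{"exj":6,"gr":47,"z":33},"z":{"xcf":83,"xtx":46}},"vaz":[95,[12,47,34],[26,75,4],96,31,[20]]}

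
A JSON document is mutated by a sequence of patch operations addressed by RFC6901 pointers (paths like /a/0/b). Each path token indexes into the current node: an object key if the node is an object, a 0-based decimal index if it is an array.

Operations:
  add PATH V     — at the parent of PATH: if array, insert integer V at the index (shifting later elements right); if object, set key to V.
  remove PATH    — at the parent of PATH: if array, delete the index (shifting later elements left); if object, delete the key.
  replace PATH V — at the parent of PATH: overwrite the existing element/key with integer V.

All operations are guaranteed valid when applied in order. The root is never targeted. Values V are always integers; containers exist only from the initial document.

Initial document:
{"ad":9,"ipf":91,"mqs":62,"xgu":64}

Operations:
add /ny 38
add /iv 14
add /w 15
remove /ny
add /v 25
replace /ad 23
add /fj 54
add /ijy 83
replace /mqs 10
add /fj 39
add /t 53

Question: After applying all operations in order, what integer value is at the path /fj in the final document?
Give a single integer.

After op 1 (add /ny 38): {"ad":9,"ipf":91,"mqs":62,"ny":38,"xgu":64}
After op 2 (add /iv 14): {"ad":9,"ipf":91,"iv":14,"mqs":62,"ny":38,"xgu":64}
After op 3 (add /w 15): {"ad":9,"ipf":91,"iv":14,"mqs":62,"ny":38,"w":15,"xgu":64}
After op 4 (remove /ny): {"ad":9,"ipf":91,"iv":14,"mqs":62,"w":15,"xgu":64}
After op 5 (add /v 25): {"ad":9,"ipf":91,"iv":14,"mqs":62,"v":25,"w":15,"xgu":64}
After op 6 (replace /ad 23): {"ad":23,"ipf":91,"iv":14,"mqs":62,"v":25,"w":15,"xgu":64}
After op 7 (add /fj 54): {"ad":23,"fj":54,"ipf":91,"iv":14,"mqs":62,"v":25,"w":15,"xgu":64}
After op 8 (add /ijy 83): {"ad":23,"fj":54,"ijy":83,"ipf":91,"iv":14,"mqs":62,"v":25,"w":15,"xgu":64}
After op 9 (replace /mqs 10): {"ad":23,"fj":54,"ijy":83,"ipf":91,"iv":14,"mqs":10,"v":25,"w":15,"xgu":64}
After op 10 (add /fj 39): {"ad":23,"fj":39,"ijy":83,"ipf":91,"iv":14,"mqs":10,"v":25,"w":15,"xgu":64}
After op 11 (add /t 53): {"ad":23,"fj":39,"ijy":83,"ipf":91,"iv":14,"mqs":10,"t":53,"v":25,"w":15,"xgu":64}
Value at /fj: 39

Answer: 39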